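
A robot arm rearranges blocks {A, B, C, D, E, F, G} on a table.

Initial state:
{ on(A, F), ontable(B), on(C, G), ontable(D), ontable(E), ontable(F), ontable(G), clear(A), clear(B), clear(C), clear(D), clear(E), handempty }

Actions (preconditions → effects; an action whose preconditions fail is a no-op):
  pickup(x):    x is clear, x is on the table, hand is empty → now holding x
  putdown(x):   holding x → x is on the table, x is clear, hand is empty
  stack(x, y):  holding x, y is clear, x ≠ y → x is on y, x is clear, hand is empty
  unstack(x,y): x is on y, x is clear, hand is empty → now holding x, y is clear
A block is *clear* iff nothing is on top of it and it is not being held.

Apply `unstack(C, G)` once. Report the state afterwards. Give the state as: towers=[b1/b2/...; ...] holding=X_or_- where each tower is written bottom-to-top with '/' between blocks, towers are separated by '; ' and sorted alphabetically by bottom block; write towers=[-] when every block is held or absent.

towers=[B; D; E; F/A; G] holding=C

before: towers=[B; D; E; F/A; G/C] holding=-
pre[unstack(C, G)]: on(C,G) yes, clear(C) yes, handempty yes
all met → apply unstack(C, G)
after:  towers=[B; D; E; F/A; G] holding=C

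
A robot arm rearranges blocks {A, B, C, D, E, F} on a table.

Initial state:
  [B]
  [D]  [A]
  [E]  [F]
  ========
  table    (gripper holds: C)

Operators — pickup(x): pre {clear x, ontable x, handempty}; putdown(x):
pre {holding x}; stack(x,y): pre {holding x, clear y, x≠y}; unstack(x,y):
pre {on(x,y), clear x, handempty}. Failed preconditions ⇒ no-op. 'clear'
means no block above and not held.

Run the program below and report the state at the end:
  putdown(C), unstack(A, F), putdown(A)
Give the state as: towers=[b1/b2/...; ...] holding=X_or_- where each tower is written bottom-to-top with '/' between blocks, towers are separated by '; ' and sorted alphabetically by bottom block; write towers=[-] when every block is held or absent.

step 1 (putdown(C)): towers=[C; E/D/B; F/A] holding=-
step 2 (unstack(A, F)): towers=[C; E/D/B; F] holding=A
step 3 (putdown(A)): towers=[A; C; E/D/B; F] holding=-

towers=[A; C; E/D/B; F] holding=-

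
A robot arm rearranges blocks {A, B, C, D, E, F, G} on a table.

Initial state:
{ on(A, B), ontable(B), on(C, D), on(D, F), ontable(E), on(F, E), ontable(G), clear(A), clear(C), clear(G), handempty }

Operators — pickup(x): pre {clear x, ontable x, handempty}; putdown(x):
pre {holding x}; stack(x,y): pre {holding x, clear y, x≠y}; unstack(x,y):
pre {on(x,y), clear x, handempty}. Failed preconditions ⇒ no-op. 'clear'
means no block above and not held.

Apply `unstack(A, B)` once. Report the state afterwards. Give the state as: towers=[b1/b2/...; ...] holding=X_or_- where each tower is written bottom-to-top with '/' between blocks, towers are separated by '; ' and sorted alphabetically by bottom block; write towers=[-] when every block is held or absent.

before: towers=[B/A; E/F/D/C; G] holding=-
pre[unstack(A, B)]: on(A,B) ✓, clear(A) ✓, handempty ✓
all met → apply unstack(A, B)
after:  towers=[B; E/F/D/C; G] holding=A

towers=[B; E/F/D/C; G] holding=A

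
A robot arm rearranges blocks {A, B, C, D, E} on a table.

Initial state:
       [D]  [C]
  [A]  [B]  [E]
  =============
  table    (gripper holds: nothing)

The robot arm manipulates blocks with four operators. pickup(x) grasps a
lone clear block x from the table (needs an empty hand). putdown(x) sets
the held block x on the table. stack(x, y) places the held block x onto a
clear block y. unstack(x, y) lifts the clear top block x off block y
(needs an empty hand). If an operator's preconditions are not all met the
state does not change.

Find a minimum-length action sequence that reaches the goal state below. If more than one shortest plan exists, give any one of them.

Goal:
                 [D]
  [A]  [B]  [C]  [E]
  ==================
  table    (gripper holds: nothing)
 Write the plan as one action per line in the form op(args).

unstack(C, E)
putdown(C)
unstack(D, B)
stack(D, E)

step 1 (unstack(C, E)): towers=[A; B/D; E] holding=C
step 2 (putdown(C)): towers=[A; B/D; C; E] holding=-
step 3 (unstack(D, B)): towers=[A; B; C; E] holding=D
step 4 (stack(D, E)): towers=[A; B; C; E/D] holding=-
goal check: towers=[A; B; C; E/D] holding=- — reached (length 4, optimal by BFS)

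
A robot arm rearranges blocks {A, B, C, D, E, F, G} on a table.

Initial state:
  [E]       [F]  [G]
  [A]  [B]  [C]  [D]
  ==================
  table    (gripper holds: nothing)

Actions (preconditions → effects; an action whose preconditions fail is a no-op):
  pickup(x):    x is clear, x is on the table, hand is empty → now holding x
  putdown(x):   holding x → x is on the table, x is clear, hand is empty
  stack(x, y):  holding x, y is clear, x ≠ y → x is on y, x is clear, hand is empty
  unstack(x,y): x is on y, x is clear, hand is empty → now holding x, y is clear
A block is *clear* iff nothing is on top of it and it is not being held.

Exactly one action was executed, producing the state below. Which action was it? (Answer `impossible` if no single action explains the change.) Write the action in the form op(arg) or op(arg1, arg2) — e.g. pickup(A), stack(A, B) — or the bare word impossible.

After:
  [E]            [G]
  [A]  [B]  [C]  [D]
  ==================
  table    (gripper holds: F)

unstack(F, C)

target: towers=[A/E; B; C; D/G] holding=F
         pickup(B) → towers=[A/E; C/F; D/G] holding=B
     unstack(F, C) → towers=[A/E; B; C; D/G] holding=F  ← match
     unstack(G, D) → towers=[A/E; B; C/F; D] holding=G
     unstack(E, A) → towers=[A; B; C/F; D/G] holding=E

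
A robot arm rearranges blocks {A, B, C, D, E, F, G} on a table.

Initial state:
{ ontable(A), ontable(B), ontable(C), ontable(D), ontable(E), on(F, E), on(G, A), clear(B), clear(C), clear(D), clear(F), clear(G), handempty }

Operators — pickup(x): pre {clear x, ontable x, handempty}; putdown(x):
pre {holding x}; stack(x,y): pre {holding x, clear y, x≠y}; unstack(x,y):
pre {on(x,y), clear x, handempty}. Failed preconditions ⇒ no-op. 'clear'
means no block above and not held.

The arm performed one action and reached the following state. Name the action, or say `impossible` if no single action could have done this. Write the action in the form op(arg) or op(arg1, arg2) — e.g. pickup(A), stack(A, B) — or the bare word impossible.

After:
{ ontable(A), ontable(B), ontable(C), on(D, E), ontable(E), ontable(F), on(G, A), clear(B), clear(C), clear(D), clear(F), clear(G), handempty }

impossible

target: towers=[A/G; B; C; E/D; F] holding=-
         pickup(B) → towers=[A/G; C; D; E/F] holding=B
     unstack(F, E) → towers=[A/G; B; C; D; E] holding=F
     unstack(G, A) → towers=[A; B; C; D; E/F] holding=G
         pickup(D) → towers=[A/G; B; C; E/F] holding=D
         pickup(C) → towers=[A/G; B; D; E/F] holding=C
none of the 5 applicable actions match → impossible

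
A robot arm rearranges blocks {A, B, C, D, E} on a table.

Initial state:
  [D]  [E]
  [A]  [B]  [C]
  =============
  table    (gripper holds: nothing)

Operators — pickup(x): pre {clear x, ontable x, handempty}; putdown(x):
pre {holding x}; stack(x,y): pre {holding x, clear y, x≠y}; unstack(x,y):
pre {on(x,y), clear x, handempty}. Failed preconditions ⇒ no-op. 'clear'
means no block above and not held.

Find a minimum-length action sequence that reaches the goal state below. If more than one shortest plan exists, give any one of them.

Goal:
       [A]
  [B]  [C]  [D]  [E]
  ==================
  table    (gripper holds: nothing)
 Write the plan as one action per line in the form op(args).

step 1 (unstack(D, A)): towers=[A; B/E; C] holding=D
step 2 (putdown(D)): towers=[A; B/E; C; D] holding=-
step 3 (pickup(A)): towers=[B/E; C; D] holding=A
step 4 (stack(A, C)): towers=[B/E; C/A; D] holding=-
step 5 (unstack(E, B)): towers=[B; C/A; D] holding=E
step 6 (putdown(E)): towers=[B; C/A; D; E] holding=-
goal check: towers=[B; C/A; D; E] holding=- — reached (length 6, optimal by BFS)

unstack(D, A)
putdown(D)
pickup(A)
stack(A, C)
unstack(E, B)
putdown(E)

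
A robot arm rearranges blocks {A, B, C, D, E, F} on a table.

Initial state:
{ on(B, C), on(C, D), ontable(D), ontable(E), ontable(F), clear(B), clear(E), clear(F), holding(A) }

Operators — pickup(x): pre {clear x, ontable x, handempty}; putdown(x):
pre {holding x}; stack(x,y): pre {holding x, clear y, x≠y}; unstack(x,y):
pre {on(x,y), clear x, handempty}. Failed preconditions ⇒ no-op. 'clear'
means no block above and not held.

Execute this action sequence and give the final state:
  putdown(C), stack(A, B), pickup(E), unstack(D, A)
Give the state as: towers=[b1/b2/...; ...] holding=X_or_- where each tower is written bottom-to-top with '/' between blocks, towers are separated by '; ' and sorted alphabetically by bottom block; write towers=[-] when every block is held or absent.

towers=[D/C/B/A; F] holding=E

step 1 (putdown(C)) [no-op]: towers=[D/C/B; E; F] holding=A
step 2 (stack(A, B)): towers=[D/C/B/A; E; F] holding=-
step 3 (pickup(E)): towers=[D/C/B/A; F] holding=E
step 4 (unstack(D, A)) [no-op]: towers=[D/C/B/A; F] holding=E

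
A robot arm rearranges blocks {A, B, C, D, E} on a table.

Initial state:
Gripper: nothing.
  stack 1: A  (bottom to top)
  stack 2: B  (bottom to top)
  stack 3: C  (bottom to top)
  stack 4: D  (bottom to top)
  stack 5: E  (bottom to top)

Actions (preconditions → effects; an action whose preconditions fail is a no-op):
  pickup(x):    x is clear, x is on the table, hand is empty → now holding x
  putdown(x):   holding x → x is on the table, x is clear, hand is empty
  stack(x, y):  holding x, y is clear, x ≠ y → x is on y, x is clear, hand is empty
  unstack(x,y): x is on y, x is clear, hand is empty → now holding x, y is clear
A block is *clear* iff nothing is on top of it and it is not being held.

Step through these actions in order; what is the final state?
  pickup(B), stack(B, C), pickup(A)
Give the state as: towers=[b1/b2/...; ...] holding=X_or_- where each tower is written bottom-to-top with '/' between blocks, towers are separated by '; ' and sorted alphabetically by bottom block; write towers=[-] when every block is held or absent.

towers=[C/B; D; E] holding=A

step 1 (pickup(B)): towers=[A; C; D; E] holding=B
step 2 (stack(B, C)): towers=[A; C/B; D; E] holding=-
step 3 (pickup(A)): towers=[C/B; D; E] holding=A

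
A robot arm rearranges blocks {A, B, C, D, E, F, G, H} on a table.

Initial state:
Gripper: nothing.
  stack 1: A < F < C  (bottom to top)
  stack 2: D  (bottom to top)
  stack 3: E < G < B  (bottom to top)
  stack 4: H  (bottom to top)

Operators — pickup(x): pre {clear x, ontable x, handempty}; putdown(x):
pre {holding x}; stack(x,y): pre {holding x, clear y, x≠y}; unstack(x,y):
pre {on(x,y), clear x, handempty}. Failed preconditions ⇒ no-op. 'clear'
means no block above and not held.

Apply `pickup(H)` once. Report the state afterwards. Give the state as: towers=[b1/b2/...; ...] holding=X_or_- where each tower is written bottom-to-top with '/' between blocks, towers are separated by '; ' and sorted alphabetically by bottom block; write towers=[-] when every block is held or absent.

before: towers=[A/F/C; D; E/G/B; H] holding=-
pre[pickup(H)]: clear(H) ok, ontable(H) ok, handempty ok
all met → apply pickup(H)
after:  towers=[A/F/C; D; E/G/B] holding=H

towers=[A/F/C; D; E/G/B] holding=H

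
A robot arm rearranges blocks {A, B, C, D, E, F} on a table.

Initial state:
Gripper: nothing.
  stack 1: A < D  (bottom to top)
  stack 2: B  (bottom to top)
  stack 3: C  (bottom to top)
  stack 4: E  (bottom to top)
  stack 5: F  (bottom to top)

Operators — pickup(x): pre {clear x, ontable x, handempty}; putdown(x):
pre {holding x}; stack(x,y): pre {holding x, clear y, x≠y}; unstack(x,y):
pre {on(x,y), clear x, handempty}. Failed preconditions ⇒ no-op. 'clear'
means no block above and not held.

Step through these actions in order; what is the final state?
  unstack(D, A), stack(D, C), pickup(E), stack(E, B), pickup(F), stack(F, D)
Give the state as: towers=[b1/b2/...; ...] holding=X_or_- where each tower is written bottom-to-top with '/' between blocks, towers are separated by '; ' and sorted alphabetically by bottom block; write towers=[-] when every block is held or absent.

step 1 (unstack(D, A)): towers=[A; B; C; E; F] holding=D
step 2 (stack(D, C)): towers=[A; B; C/D; E; F] holding=-
step 3 (pickup(E)): towers=[A; B; C/D; F] holding=E
step 4 (stack(E, B)): towers=[A; B/E; C/D; F] holding=-
step 5 (pickup(F)): towers=[A; B/E; C/D] holding=F
step 6 (stack(F, D)): towers=[A; B/E; C/D/F] holding=-

towers=[A; B/E; C/D/F] holding=-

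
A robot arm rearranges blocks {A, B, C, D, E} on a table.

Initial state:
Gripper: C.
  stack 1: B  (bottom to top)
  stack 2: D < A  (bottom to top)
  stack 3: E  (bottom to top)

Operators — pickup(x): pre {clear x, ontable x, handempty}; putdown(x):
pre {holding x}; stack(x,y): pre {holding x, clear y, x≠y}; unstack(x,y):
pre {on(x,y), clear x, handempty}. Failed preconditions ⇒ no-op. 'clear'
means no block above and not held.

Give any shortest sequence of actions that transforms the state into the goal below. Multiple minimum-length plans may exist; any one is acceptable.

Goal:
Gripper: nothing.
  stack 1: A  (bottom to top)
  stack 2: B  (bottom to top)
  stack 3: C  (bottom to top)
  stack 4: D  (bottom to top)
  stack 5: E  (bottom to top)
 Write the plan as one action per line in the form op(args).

step 1 (putdown(C)): towers=[B; C; D/A; E] holding=-
step 2 (unstack(A, D)): towers=[B; C; D; E] holding=A
step 3 (putdown(A)): towers=[A; B; C; D; E] holding=-
goal check: towers=[A; B; C; D; E] holding=- — reached (length 3, optimal by BFS)

putdown(C)
unstack(A, D)
putdown(A)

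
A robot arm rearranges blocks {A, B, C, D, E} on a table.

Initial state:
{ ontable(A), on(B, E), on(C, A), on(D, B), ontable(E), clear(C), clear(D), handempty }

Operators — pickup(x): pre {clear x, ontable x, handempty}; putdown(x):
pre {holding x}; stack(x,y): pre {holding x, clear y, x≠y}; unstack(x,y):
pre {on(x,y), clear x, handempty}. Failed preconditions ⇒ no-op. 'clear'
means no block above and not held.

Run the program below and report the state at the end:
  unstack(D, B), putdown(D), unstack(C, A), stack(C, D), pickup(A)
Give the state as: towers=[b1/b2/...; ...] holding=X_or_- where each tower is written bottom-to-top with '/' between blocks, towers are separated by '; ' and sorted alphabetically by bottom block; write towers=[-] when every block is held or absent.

towers=[D/C; E/B] holding=A

step 1 (unstack(D, B)): towers=[A/C; E/B] holding=D
step 2 (putdown(D)): towers=[A/C; D; E/B] holding=-
step 3 (unstack(C, A)): towers=[A; D; E/B] holding=C
step 4 (stack(C, D)): towers=[A; D/C; E/B] holding=-
step 5 (pickup(A)): towers=[D/C; E/B] holding=A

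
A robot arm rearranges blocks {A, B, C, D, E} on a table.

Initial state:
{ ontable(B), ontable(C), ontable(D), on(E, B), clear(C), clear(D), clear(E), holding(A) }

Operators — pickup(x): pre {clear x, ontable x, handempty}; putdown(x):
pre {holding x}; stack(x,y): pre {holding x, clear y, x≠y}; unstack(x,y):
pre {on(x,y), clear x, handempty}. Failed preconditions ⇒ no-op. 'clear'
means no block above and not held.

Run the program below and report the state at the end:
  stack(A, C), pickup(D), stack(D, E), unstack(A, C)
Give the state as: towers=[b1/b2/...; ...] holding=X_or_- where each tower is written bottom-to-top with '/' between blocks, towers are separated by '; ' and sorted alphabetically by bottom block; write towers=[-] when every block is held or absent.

towers=[B/E/D; C] holding=A

step 1 (stack(A, C)): towers=[B/E; C/A; D] holding=-
step 2 (pickup(D)): towers=[B/E; C/A] holding=D
step 3 (stack(D, E)): towers=[B/E/D; C/A] holding=-
step 4 (unstack(A, C)): towers=[B/E/D; C] holding=A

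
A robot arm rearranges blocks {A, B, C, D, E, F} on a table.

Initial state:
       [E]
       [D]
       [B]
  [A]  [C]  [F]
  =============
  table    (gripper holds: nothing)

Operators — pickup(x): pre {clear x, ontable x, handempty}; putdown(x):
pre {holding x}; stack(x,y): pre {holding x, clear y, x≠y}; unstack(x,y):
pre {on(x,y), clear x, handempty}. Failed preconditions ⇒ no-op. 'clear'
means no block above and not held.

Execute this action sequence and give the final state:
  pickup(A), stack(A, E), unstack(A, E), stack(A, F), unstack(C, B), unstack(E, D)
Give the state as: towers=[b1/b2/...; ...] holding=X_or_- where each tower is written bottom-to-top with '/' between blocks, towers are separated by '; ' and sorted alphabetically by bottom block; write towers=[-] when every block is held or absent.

step 1 (pickup(A)): towers=[C/B/D/E; F] holding=A
step 2 (stack(A, E)): towers=[C/B/D/E/A; F] holding=-
step 3 (unstack(A, E)): towers=[C/B/D/E; F] holding=A
step 4 (stack(A, F)): towers=[C/B/D/E; F/A] holding=-
step 5 (unstack(C, B)) [no-op]: towers=[C/B/D/E; F/A] holding=-
step 6 (unstack(E, D)): towers=[C/B/D; F/A] holding=E

towers=[C/B/D; F/A] holding=E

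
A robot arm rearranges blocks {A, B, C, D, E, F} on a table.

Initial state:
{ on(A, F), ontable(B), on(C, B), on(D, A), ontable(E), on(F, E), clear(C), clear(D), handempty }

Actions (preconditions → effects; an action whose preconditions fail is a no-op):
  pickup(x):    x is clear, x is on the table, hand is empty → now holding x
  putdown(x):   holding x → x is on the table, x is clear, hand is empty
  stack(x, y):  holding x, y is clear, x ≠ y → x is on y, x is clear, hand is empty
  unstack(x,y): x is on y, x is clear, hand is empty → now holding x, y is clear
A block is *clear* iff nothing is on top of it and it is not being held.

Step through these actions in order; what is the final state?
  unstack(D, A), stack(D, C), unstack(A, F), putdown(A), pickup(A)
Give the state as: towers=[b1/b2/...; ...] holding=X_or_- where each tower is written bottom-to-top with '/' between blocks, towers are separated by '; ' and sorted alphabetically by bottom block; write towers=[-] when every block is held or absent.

towers=[B/C/D; E/F] holding=A

step 1 (unstack(D, A)): towers=[B/C; E/F/A] holding=D
step 2 (stack(D, C)): towers=[B/C/D; E/F/A] holding=-
step 3 (unstack(A, F)): towers=[B/C/D; E/F] holding=A
step 4 (putdown(A)): towers=[A; B/C/D; E/F] holding=-
step 5 (pickup(A)): towers=[B/C/D; E/F] holding=A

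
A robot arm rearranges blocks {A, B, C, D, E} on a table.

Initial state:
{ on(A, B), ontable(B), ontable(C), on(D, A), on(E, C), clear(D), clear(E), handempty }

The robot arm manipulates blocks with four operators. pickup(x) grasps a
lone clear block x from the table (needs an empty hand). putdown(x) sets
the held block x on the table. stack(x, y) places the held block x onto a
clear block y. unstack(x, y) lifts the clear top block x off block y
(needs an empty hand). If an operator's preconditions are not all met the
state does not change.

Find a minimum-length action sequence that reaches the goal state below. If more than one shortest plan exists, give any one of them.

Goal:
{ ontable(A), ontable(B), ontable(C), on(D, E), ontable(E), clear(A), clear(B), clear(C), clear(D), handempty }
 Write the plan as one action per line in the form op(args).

unstack(E, C)
putdown(E)
unstack(D, A)
stack(D, E)
unstack(A, B)
putdown(A)

step 1 (unstack(E, C)): towers=[B/A/D; C] holding=E
step 2 (putdown(E)): towers=[B/A/D; C; E] holding=-
step 3 (unstack(D, A)): towers=[B/A; C; E] holding=D
step 4 (stack(D, E)): towers=[B/A; C; E/D] holding=-
step 5 (unstack(A, B)): towers=[B; C; E/D] holding=A
step 6 (putdown(A)): towers=[A; B; C; E/D] holding=-
goal check: towers=[A; B; C; E/D] holding=- — reached (length 6, optimal by BFS)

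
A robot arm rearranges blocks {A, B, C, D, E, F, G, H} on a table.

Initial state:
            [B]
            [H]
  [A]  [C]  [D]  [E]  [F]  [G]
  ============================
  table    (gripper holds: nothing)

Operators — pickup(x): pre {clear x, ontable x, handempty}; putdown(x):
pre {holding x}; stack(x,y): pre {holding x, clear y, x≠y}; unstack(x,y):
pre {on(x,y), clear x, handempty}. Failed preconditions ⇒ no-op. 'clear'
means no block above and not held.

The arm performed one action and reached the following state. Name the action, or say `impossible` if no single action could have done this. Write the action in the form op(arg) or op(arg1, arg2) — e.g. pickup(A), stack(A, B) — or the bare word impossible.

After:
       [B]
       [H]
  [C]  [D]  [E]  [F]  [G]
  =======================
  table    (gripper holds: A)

pickup(A)

target: towers=[C; D/H/B; E; F; G] holding=A
         pickup(G) → towers=[A; C; D/H/B; E; F] holding=G
         pickup(A) → towers=[C; D/H/B; E; F; G] holding=A  ← match
         pickup(E) → towers=[A; C; D/H/B; F; G] holding=E
     unstack(B, H) → towers=[A; C; D/H; E; F; G] holding=B
         pickup(F) → towers=[A; C; D/H/B; E; G] holding=F
         pickup(C) → towers=[A; D/H/B; E; F; G] holding=C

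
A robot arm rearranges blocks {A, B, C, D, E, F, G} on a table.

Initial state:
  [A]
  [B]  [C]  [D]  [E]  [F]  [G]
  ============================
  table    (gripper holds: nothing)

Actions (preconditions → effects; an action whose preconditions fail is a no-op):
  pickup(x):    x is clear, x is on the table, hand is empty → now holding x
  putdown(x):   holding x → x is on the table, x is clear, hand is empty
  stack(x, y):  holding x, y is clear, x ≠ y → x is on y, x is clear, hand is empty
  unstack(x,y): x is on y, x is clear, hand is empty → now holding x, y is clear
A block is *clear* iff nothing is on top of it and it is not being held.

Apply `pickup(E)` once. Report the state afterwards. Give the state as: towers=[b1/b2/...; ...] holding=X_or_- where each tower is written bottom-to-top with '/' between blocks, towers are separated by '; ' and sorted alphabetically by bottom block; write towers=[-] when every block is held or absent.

before: towers=[B/A; C; D; E; F; G] holding=-
pre[pickup(E)]: clear(E) yes, ontable(E) yes, handempty yes
all met → apply pickup(E)
after:  towers=[B/A; C; D; F; G] holding=E

towers=[B/A; C; D; F; G] holding=E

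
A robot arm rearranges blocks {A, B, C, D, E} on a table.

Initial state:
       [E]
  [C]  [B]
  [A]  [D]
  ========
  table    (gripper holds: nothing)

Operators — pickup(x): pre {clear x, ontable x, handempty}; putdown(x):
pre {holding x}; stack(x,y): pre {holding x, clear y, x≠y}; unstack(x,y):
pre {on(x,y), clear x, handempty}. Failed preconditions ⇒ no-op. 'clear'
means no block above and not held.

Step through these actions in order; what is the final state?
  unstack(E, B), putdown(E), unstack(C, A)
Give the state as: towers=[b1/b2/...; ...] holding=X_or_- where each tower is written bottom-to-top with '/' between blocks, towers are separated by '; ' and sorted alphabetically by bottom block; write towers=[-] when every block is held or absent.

towers=[A; D/B; E] holding=C

step 1 (unstack(E, B)): towers=[A/C; D/B] holding=E
step 2 (putdown(E)): towers=[A/C; D/B; E] holding=-
step 3 (unstack(C, A)): towers=[A; D/B; E] holding=C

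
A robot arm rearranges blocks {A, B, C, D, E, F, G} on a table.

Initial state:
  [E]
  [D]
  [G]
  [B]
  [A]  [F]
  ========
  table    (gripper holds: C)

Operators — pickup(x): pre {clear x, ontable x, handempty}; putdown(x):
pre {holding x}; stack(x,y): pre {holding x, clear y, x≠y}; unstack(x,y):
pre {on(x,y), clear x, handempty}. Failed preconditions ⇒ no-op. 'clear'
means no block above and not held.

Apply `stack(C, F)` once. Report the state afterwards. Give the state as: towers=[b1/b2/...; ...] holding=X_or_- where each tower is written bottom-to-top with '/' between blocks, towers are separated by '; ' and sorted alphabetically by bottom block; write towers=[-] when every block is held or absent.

before: towers=[A/B/G/D/E; F] holding=C
pre[stack(C, F)]: holding(C) ok, clear(F) ok, C≠F ok
all met → apply stack(C, F)
after:  towers=[A/B/G/D/E; F/C] holding=-

towers=[A/B/G/D/E; F/C] holding=-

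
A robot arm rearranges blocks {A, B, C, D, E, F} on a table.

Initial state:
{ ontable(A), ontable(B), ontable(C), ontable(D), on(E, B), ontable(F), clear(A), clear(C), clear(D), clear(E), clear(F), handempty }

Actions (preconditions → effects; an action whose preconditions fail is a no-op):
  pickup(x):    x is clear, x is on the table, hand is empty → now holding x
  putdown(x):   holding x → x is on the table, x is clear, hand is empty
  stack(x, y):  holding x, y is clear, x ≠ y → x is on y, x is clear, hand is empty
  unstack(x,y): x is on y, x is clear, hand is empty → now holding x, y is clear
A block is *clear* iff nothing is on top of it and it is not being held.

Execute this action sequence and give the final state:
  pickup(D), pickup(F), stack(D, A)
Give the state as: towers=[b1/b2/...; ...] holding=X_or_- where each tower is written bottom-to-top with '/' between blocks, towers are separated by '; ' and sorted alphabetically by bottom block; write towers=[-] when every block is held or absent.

step 1 (pickup(D)): towers=[A; B/E; C; F] holding=D
step 2 (pickup(F)) [no-op]: towers=[A; B/E; C; F] holding=D
step 3 (stack(D, A)): towers=[A/D; B/E; C; F] holding=-

towers=[A/D; B/E; C; F] holding=-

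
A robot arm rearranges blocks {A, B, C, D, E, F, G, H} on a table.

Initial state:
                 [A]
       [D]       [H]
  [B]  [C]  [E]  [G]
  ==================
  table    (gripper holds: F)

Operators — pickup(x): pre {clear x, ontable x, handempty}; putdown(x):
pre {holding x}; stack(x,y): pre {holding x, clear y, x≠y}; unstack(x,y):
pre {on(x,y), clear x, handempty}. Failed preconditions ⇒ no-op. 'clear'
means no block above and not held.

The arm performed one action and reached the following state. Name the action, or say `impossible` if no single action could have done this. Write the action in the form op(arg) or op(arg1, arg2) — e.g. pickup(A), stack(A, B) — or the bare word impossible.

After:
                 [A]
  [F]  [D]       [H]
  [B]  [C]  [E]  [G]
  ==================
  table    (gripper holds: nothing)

stack(F, B)

target: towers=[B/F; C/D; E; G/H/A] holding=-
        putdown(F) → towers=[B; C/D; E; F; G/H/A] holding=-
       stack(F, A) → towers=[B; C/D; E; G/H/A/F] holding=-
       stack(F, E) → towers=[B; C/D; E/F; G/H/A] holding=-
       stack(F, B) → towers=[B/F; C/D; E; G/H/A] holding=-  ← match
       stack(F, D) → towers=[B; C/D/F; E; G/H/A] holding=-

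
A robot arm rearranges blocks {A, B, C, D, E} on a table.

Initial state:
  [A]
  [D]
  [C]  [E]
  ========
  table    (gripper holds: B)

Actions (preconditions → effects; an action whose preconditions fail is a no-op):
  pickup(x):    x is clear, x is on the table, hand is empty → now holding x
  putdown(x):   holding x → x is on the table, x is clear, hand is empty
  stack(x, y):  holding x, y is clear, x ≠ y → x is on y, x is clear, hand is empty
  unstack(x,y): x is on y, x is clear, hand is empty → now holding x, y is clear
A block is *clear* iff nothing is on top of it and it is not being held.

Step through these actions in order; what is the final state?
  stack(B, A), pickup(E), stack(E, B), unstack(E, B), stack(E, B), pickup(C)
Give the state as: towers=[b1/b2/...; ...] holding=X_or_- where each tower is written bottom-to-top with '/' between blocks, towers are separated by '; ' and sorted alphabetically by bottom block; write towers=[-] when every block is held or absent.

towers=[C/D/A/B/E] holding=-

step 1 (stack(B, A)): towers=[C/D/A/B; E] holding=-
step 2 (pickup(E)): towers=[C/D/A/B] holding=E
step 3 (stack(E, B)): towers=[C/D/A/B/E] holding=-
step 4 (unstack(E, B)): towers=[C/D/A/B] holding=E
step 5 (stack(E, B)): towers=[C/D/A/B/E] holding=-
step 6 (pickup(C)) [no-op]: towers=[C/D/A/B/E] holding=-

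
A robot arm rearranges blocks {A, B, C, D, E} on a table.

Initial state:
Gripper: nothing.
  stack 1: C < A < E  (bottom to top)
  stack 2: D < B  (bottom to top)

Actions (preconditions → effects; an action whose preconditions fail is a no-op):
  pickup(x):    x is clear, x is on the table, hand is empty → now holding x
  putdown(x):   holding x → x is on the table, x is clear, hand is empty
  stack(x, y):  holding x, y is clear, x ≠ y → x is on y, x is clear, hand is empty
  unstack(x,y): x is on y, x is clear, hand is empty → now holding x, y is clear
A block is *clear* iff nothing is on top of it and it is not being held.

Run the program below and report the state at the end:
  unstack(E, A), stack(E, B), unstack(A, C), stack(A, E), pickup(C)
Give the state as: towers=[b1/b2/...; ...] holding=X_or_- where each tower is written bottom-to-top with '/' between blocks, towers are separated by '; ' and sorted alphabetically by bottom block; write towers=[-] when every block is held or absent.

step 1 (unstack(E, A)): towers=[C/A; D/B] holding=E
step 2 (stack(E, B)): towers=[C/A; D/B/E] holding=-
step 3 (unstack(A, C)): towers=[C; D/B/E] holding=A
step 4 (stack(A, E)): towers=[C; D/B/E/A] holding=-
step 5 (pickup(C)): towers=[D/B/E/A] holding=C

towers=[D/B/E/A] holding=C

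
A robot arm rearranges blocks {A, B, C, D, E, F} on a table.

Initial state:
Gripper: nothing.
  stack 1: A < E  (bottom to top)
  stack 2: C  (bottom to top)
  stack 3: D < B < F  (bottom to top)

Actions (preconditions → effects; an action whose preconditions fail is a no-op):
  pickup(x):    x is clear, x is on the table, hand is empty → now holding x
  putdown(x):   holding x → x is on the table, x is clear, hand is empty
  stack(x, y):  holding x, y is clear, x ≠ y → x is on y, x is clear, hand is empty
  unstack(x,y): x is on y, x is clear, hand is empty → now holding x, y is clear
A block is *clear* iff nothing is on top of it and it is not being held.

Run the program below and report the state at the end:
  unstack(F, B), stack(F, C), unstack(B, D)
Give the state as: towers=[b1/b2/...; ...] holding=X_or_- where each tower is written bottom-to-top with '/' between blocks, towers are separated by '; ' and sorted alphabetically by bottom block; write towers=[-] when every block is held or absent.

towers=[A/E; C/F; D] holding=B

step 1 (unstack(F, B)): towers=[A/E; C; D/B] holding=F
step 2 (stack(F, C)): towers=[A/E; C/F; D/B] holding=-
step 3 (unstack(B, D)): towers=[A/E; C/F; D] holding=B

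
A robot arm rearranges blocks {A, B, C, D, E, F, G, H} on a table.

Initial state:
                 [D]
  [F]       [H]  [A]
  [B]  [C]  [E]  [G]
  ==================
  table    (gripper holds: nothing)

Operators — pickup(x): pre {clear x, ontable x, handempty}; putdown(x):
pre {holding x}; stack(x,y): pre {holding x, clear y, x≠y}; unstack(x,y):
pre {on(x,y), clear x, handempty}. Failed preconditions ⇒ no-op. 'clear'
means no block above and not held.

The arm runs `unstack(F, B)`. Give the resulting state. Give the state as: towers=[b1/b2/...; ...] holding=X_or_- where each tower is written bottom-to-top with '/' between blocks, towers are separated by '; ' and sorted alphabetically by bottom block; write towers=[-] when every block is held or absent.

towers=[B; C; E/H; G/A/D] holding=F

before: towers=[B/F; C; E/H; G/A/D] holding=-
pre[unstack(F, B)]: on(F,B) ok, clear(F) ok, handempty ok
all met → apply unstack(F, B)
after:  towers=[B; C; E/H; G/A/D] holding=F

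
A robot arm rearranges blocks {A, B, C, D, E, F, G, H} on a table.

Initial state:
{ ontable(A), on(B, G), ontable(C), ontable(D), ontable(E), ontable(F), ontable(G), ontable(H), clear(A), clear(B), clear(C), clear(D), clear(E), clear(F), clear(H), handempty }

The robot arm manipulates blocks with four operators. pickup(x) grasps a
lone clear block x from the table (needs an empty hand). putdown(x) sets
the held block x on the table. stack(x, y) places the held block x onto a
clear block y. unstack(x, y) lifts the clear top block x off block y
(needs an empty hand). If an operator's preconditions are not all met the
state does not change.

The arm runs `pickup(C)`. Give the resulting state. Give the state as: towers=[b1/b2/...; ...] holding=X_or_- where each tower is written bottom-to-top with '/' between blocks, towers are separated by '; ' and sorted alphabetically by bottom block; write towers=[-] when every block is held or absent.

towers=[A; D; E; F; G/B; H] holding=C

before: towers=[A; C; D; E; F; G/B; H] holding=-
pre[pickup(C)]: clear(C) ok, ontable(C) ok, handempty ok
all met → apply pickup(C)
after:  towers=[A; D; E; F; G/B; H] holding=C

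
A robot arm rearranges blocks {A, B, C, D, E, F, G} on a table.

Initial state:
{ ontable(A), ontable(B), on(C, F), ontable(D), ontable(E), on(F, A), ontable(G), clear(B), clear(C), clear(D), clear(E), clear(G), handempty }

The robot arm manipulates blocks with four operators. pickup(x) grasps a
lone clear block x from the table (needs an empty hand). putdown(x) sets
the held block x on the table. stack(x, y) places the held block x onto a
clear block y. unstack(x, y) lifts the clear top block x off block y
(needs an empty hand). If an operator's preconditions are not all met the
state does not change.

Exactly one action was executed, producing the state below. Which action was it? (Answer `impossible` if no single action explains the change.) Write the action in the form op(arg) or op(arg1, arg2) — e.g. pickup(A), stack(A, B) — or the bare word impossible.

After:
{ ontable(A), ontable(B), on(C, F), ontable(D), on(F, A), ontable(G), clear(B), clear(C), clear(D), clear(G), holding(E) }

pickup(E)

target: towers=[A/F/C; B; D; G] holding=E
         pickup(B) → towers=[A/F/C; D; E; G] holding=B
         pickup(G) → towers=[A/F/C; B; D; E] holding=G
         pickup(D) → towers=[A/F/C; B; E; G] holding=D
         pickup(E) → towers=[A/F/C; B; D; G] holding=E  ← match
     unstack(C, F) → towers=[A/F; B; D; E; G] holding=C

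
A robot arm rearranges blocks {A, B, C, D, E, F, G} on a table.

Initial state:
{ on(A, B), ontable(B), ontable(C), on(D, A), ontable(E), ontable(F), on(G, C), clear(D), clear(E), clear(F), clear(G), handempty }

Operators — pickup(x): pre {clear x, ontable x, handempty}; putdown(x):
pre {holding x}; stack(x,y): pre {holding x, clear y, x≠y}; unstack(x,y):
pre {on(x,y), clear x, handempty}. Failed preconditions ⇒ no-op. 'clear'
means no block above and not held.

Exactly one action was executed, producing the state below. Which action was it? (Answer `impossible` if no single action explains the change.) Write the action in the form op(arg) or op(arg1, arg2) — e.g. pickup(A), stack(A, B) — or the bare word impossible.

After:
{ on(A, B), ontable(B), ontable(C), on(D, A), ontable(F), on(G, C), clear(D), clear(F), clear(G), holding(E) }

pickup(E)

target: towers=[B/A/D; C/G; F] holding=E
         pickup(F) → towers=[B/A/D; C/G; E] holding=F
     unstack(G, C) → towers=[B/A/D; C; E; F] holding=G
     unstack(D, A) → towers=[B/A; C/G; E; F] holding=D
         pickup(E) → towers=[B/A/D; C/G; F] holding=E  ← match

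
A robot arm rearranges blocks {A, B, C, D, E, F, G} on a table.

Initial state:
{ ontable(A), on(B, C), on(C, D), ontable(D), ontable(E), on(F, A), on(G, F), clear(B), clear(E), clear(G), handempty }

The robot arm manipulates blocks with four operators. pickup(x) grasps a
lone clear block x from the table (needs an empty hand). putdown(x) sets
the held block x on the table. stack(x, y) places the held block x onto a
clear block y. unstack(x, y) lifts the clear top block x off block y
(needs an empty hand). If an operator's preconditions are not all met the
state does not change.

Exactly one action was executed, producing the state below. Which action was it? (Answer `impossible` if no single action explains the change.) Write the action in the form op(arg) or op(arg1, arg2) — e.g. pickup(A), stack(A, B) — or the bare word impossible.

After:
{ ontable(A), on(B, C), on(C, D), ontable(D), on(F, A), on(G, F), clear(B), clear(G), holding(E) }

pickup(E)

target: towers=[A/F/G; D/C/B] holding=E
     unstack(B, C) → towers=[A/F/G; D/C; E] holding=B
     unstack(G, F) → towers=[A/F; D/C/B; E] holding=G
         pickup(E) → towers=[A/F/G; D/C/B] holding=E  ← match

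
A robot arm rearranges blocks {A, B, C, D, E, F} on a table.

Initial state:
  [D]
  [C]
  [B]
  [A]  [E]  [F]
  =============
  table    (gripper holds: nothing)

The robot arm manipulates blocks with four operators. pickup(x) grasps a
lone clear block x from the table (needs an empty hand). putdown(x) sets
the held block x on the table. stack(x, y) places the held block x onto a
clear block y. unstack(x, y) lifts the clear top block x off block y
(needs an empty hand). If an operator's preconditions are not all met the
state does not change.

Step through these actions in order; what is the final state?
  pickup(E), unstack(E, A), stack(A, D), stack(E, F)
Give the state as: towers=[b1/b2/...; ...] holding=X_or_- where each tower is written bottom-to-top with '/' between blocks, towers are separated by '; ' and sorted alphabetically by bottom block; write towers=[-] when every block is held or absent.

towers=[A/B/C/D; F/E] holding=-

step 1 (pickup(E)): towers=[A/B/C/D; F] holding=E
step 2 (unstack(E, A)) [no-op]: towers=[A/B/C/D; F] holding=E
step 3 (stack(A, D)) [no-op]: towers=[A/B/C/D; F] holding=E
step 4 (stack(E, F)): towers=[A/B/C/D; F/E] holding=-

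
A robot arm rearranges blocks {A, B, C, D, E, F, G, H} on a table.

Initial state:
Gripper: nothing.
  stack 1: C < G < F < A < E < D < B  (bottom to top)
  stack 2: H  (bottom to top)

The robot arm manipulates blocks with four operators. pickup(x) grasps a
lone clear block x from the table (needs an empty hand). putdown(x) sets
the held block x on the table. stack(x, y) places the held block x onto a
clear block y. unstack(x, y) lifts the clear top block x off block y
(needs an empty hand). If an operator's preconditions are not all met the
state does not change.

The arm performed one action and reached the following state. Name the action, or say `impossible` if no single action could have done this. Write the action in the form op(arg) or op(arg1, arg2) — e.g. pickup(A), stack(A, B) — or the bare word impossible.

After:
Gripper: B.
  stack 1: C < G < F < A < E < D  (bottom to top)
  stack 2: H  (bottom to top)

target: towers=[C/G/F/A/E/D; H] holding=B
         pickup(H) → towers=[C/G/F/A/E/D/B] holding=H
     unstack(B, D) → towers=[C/G/F/A/E/D; H] holding=B  ← match

unstack(B, D)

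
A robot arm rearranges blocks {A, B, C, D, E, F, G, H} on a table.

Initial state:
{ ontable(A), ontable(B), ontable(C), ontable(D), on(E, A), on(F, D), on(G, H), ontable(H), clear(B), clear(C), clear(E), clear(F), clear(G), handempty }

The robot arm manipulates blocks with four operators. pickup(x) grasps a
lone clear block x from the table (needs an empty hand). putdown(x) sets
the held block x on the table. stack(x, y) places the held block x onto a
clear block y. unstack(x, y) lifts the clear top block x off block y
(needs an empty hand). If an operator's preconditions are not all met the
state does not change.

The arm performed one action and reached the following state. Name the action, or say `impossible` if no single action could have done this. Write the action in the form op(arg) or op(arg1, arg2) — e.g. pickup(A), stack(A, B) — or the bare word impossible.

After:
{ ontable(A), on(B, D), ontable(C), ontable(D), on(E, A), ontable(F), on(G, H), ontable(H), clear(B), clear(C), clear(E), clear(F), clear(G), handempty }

impossible

target: towers=[A/E; C; D/B; F; H/G] holding=-
     unstack(G, H) → towers=[A/E; B; C; D/F; H] holding=G
     unstack(E, A) → towers=[A; B; C; D/F; H/G] holding=E
         pickup(B) → towers=[A/E; C; D/F; H/G] holding=B
     unstack(F, D) → towers=[A/E; B; C; D; H/G] holding=F
         pickup(C) → towers=[A/E; B; D/F; H/G] holding=C
none of the 5 applicable actions match → impossible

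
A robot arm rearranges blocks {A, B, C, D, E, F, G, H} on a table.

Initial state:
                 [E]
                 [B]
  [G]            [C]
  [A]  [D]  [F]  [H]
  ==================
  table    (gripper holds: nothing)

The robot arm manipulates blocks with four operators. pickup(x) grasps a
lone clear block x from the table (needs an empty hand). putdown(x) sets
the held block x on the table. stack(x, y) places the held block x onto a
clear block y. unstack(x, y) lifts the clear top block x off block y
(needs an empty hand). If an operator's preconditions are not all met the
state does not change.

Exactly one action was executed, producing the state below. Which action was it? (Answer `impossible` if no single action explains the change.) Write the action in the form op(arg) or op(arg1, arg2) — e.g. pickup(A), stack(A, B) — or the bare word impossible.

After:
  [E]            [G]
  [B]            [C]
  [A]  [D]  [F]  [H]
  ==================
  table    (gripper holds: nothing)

target: towers=[A/B/E; D; F; H/C/G] holding=-
     unstack(G, A) → towers=[A; D; F; H/C/B/E] holding=G
     unstack(E, B) → towers=[A/G; D; F; H/C/B] holding=E
         pickup(F) → towers=[A/G; D; H/C/B/E] holding=F
         pickup(D) → towers=[A/G; F; H/C/B/E] holding=D
none of the 4 applicable actions match → impossible

impossible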